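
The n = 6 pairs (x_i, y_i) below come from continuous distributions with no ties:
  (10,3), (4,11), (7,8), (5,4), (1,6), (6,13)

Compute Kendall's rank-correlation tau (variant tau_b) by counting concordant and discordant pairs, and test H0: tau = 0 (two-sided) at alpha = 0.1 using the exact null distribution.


Step 1: Enumerate the 15 unordered pairs (i,j) with i<j and classify each by sign(x_j-x_i) * sign(y_j-y_i).
  (1,2):dx=-6,dy=+8->D; (1,3):dx=-3,dy=+5->D; (1,4):dx=-5,dy=+1->D; (1,5):dx=-9,dy=+3->D
  (1,6):dx=-4,dy=+10->D; (2,3):dx=+3,dy=-3->D; (2,4):dx=+1,dy=-7->D; (2,5):dx=-3,dy=-5->C
  (2,6):dx=+2,dy=+2->C; (3,4):dx=-2,dy=-4->C; (3,5):dx=-6,dy=-2->C; (3,6):dx=-1,dy=+5->D
  (4,5):dx=-4,dy=+2->D; (4,6):dx=+1,dy=+9->C; (5,6):dx=+5,dy=+7->C
Step 2: C = 6, D = 9, total pairs = 15.
Step 3: tau = (C - D)/(n(n-1)/2) = (6 - 9)/15 = -0.200000.
Step 4: Exact two-sided p-value (enumerate n! = 720 permutations of y under H0): p = 0.719444.
Step 5: alpha = 0.1. fail to reject H0.

tau_b = -0.2000 (C=6, D=9), p = 0.719444, fail to reject H0.


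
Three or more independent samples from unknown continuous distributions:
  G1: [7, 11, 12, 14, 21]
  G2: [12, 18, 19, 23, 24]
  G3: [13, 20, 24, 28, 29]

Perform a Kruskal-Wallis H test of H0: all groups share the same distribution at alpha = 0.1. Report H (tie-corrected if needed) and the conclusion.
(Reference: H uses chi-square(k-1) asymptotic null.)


Step 1: Combine all N = 15 observations and assign midranks.
sorted (value, group, rank): (7,G1,1), (11,G1,2), (12,G1,3.5), (12,G2,3.5), (13,G3,5), (14,G1,6), (18,G2,7), (19,G2,8), (20,G3,9), (21,G1,10), (23,G2,11), (24,G2,12.5), (24,G3,12.5), (28,G3,14), (29,G3,15)
Step 2: Sum ranks within each group.
R_1 = 22.5 (n_1 = 5)
R_2 = 42 (n_2 = 5)
R_3 = 55.5 (n_3 = 5)
Step 3: H = 12/(N(N+1)) * sum(R_i^2/n_i) - 3(N+1)
     = 12/(15*16) * (22.5^2/5 + 42^2/5 + 55.5^2/5) - 3*16
     = 0.050000 * 1070.1 - 48
     = 5.505000.
Step 4: Ties present; correction factor C = 1 - 12/(15^3 - 15) = 0.996429. Corrected H = 5.505000 / 0.996429 = 5.524731.
Step 5: Under H0, H ~ chi^2(2); p-value = 0.063142.
Step 6: alpha = 0.1. reject H0.

H = 5.5247, df = 2, p = 0.063142, reject H0.


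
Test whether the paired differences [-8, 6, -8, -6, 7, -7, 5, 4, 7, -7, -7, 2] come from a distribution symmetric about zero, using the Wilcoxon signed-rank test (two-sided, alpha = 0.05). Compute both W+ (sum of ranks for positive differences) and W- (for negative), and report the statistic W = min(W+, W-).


Step 1: Drop any zero differences (none here) and take |d_i|.
|d| = [8, 6, 8, 6, 7, 7, 5, 4, 7, 7, 7, 2]
Step 2: Midrank |d_i| (ties get averaged ranks).
ranks: |8|->11.5, |6|->4.5, |8|->11.5, |6|->4.5, |7|->8, |7|->8, |5|->3, |4|->2, |7|->8, |7|->8, |7|->8, |2|->1
Step 3: Attach original signs; sum ranks with positive sign and with negative sign.
W+ = 4.5 + 8 + 3 + 2 + 8 + 1 = 26.5
W- = 11.5 + 11.5 + 4.5 + 8 + 8 + 8 = 51.5
(Check: W+ + W- = 78 should equal n(n+1)/2 = 78.)
Step 4: Test statistic W = min(W+, W-) = 26.5.
Step 5: Ties in |d|, so use the tie-corrected normal approximation.
        E[W] = n(n+1)/4 = 12*13/4 = 39.
        Tie groups: |d|=6 (t=2), |d|=7 (t=5), |d|=8 (t=2); sum(t^3 - t) = 132.
        Var[W] = n(n+1)(2n+1)/24 - sum(t^3-t)/48 = 3900/24 - 132/48 = 159.75.
        z = (W - E[W]) / sqrt(Var[W]) = (26.5 - 39) / 12.6392 = -0.9890.
        Two-sided p = 2*Phi(z) = 0.322671.
Step 6: alpha = 0.05. fail to reject H0.

W+ = 26.5, W- = 51.5, W = min = 26.5, p = 0.322671, fail to reject H0.


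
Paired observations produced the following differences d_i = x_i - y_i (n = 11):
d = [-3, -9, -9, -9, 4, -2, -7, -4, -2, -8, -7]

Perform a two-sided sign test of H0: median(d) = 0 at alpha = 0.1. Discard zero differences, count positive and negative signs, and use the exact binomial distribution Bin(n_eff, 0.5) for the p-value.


Step 1: Discard zero differences. Original n = 11; n_eff = number of nonzero differences = 11.
Nonzero differences (with sign): -3, -9, -9, -9, +4, -2, -7, -4, -2, -8, -7
Step 2: Count signs: positive = 1, negative = 10.
Step 3: Under H0: P(positive) = 0.5, so the number of positives S ~ Bin(11, 0.5).
Step 4: Two-sided exact p-value = sum of Bin(11,0.5) probabilities at or below the observed probability = 0.011719.
Step 5: alpha = 0.1. reject H0.

n_eff = 11, pos = 1, neg = 10, p = 0.011719, reject H0.


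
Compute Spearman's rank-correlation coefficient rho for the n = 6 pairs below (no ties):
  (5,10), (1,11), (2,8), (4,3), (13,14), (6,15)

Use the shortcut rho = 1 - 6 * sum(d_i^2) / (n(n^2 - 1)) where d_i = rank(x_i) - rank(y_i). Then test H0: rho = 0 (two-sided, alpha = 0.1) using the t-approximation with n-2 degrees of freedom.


Step 1: Rank x and y separately (midranks; no ties here).
rank(x): 5->4, 1->1, 2->2, 4->3, 13->6, 6->5
rank(y): 10->3, 11->4, 8->2, 3->1, 14->5, 15->6
Step 2: d_i = R_x(i) - R_y(i); compute d_i^2.
  (4-3)^2=1, (1-4)^2=9, (2-2)^2=0, (3-1)^2=4, (6-5)^2=1, (5-6)^2=1
sum(d^2) = 16.
Step 3: rho = 1 - 6*16 / (6*(6^2 - 1)) = 1 - 96/210 = 0.542857.
Step 4: Under H0, t = rho * sqrt((n-2)/(1-rho^2)) = 1.2928 ~ t(4).
Step 5: Two-sided p-value from the t-distribution with 4 df = 0.265703.
Step 6: alpha = 0.1. fail to reject H0.

rho = 0.5429, p = 0.265703, fail to reject H0 at alpha = 0.1.


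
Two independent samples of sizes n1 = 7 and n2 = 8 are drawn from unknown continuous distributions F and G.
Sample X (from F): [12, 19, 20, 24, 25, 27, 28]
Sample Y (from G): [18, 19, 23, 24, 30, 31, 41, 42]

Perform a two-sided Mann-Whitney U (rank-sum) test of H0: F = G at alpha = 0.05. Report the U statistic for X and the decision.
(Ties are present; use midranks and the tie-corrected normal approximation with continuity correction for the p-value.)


Step 1: Combine and sort all 15 observations; assign midranks.
sorted (value, group): (12,X), (18,Y), (19,X), (19,Y), (20,X), (23,Y), (24,X), (24,Y), (25,X), (27,X), (28,X), (30,Y), (31,Y), (41,Y), (42,Y)
ranks: 12->1, 18->2, 19->3.5, 19->3.5, 20->5, 23->6, 24->7.5, 24->7.5, 25->9, 27->10, 28->11, 30->12, 31->13, 41->14, 42->15
Step 2: Rank sum for X: R1 = 1 + 3.5 + 5 + 7.5 + 9 + 10 + 11 = 47.
Step 3: U_X = R1 - n1(n1+1)/2 = 47 - 7*8/2 = 47 - 28 = 19.
       U_Y = n1*n2 - U_X = 56 - 19 = 37.
Step 4: Ties are present, so use the tie-corrected normal approximation (with continuity correction) for the p-value.
Step 5: p-value = 0.324405; compare to alpha = 0.05. fail to reject H0.

U_X = 19, p = 0.324405, fail to reject H0 at alpha = 0.05.


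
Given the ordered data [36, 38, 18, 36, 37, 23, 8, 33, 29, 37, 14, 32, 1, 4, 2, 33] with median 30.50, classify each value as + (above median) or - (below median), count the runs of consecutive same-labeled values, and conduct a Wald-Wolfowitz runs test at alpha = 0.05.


Step 1: Compute median = 30.50; label A = above, B = below.
Labels in order: AABAABBABABABBBA  (n_A = 8, n_B = 8)
Step 2: Count runs R = 11.
Step 3: Under H0 (random ordering), E[R] = 2*n_A*n_B/(n_A+n_B) + 1 = 2*8*8/16 + 1 = 9.0000.
        Var[R] = 2*n_A*n_B*(2*n_A*n_B - n_A - n_B) / ((n_A+n_B)^2 * (n_A+n_B-1)) = 14336/3840 = 3.7333.
        SD[R] = 1.9322.
Step 4: Continuity-corrected z = (R - 0.5 - E[R]) / SD[R] = (11 - 0.5 - 9.0000) / 1.9322 = 0.7763.
Step 5: Two-sided p-value via normal approximation = 2*(1 - Phi(|z|)) = 0.437558.
Step 6: alpha = 0.05. fail to reject H0.

R = 11, z = 0.7763, p = 0.437558, fail to reject H0.


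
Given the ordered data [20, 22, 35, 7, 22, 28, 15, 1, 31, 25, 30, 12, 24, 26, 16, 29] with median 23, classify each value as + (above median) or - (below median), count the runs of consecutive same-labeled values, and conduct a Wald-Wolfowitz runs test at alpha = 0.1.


Step 1: Compute median = 23; label A = above, B = below.
Labels in order: BBABBABBAAABAABA  (n_A = 8, n_B = 8)
Step 2: Count runs R = 10.
Step 3: Under H0 (random ordering), E[R] = 2*n_A*n_B/(n_A+n_B) + 1 = 2*8*8/16 + 1 = 9.0000.
        Var[R] = 2*n_A*n_B*(2*n_A*n_B - n_A - n_B) / ((n_A+n_B)^2 * (n_A+n_B-1)) = 14336/3840 = 3.7333.
        SD[R] = 1.9322.
Step 4: Continuity-corrected z = (R - 0.5 - E[R]) / SD[R] = (10 - 0.5 - 9.0000) / 1.9322 = 0.2588.
Step 5: Two-sided p-value via normal approximation = 2*(1 - Phi(|z|)) = 0.795809.
Step 6: alpha = 0.1. fail to reject H0.

R = 10, z = 0.2588, p = 0.795809, fail to reject H0.


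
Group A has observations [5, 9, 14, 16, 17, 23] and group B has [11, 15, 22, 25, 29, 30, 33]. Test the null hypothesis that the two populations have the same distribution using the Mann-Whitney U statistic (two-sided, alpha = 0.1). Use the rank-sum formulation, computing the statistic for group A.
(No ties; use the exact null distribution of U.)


Step 1: Combine and sort all 13 observations; assign midranks.
sorted (value, group): (5,X), (9,X), (11,Y), (14,X), (15,Y), (16,X), (17,X), (22,Y), (23,X), (25,Y), (29,Y), (30,Y), (33,Y)
ranks: 5->1, 9->2, 11->3, 14->4, 15->5, 16->6, 17->7, 22->8, 23->9, 25->10, 29->11, 30->12, 33->13
Step 2: Rank sum for X: R1 = 1 + 2 + 4 + 6 + 7 + 9 = 29.
Step 3: U_X = R1 - n1(n1+1)/2 = 29 - 6*7/2 = 29 - 21 = 8.
       U_Y = n1*n2 - U_X = 42 - 8 = 34.
Step 4: No ties, so the exact null distribution of U (based on enumerating the C(13,6) = 1716 equally likely rank assignments) gives the two-sided p-value.
Step 5: p-value = 0.073427; compare to alpha = 0.1. reject H0.

U_X = 8, p = 0.073427, reject H0 at alpha = 0.1.


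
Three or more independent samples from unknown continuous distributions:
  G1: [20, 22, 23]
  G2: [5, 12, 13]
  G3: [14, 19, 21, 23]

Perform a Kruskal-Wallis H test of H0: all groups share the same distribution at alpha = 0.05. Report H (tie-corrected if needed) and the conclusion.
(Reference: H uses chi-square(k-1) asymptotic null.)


Step 1: Combine all N = 10 observations and assign midranks.
sorted (value, group, rank): (5,G2,1), (12,G2,2), (13,G2,3), (14,G3,4), (19,G3,5), (20,G1,6), (21,G3,7), (22,G1,8), (23,G1,9.5), (23,G3,9.5)
Step 2: Sum ranks within each group.
R_1 = 23.5 (n_1 = 3)
R_2 = 6 (n_2 = 3)
R_3 = 25.5 (n_3 = 4)
Step 3: H = 12/(N(N+1)) * sum(R_i^2/n_i) - 3(N+1)
     = 12/(10*11) * (23.5^2/3 + 6^2/3 + 25.5^2/4) - 3*11
     = 0.109091 * 358.646 - 33
     = 6.125000.
Step 4: Ties present; correction factor C = 1 - 6/(10^3 - 10) = 0.993939. Corrected H = 6.125000 / 0.993939 = 6.162348.
Step 5: Under H0, H ~ chi^2(2); p-value = 0.045905.
Step 6: alpha = 0.05. reject H0.

H = 6.1623, df = 2, p = 0.045905, reject H0.


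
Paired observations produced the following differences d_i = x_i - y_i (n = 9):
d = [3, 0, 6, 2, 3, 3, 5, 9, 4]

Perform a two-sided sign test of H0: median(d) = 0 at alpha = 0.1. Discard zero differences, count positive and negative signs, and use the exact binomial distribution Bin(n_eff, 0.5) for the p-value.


Step 1: Discard zero differences. Original n = 9; n_eff = number of nonzero differences = 8.
Nonzero differences (with sign): +3, +6, +2, +3, +3, +5, +9, +4
Step 2: Count signs: positive = 8, negative = 0.
Step 3: Under H0: P(positive) = 0.5, so the number of positives S ~ Bin(8, 0.5).
Step 4: Two-sided exact p-value = sum of Bin(8,0.5) probabilities at or below the observed probability = 0.007812.
Step 5: alpha = 0.1. reject H0.

n_eff = 8, pos = 8, neg = 0, p = 0.007812, reject H0.


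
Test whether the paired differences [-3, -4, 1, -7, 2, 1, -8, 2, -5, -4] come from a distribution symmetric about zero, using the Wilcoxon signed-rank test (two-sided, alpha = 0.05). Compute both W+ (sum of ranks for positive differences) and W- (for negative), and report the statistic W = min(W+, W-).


Step 1: Drop any zero differences (none here) and take |d_i|.
|d| = [3, 4, 1, 7, 2, 1, 8, 2, 5, 4]
Step 2: Midrank |d_i| (ties get averaged ranks).
ranks: |3|->5, |4|->6.5, |1|->1.5, |7|->9, |2|->3.5, |1|->1.5, |8|->10, |2|->3.5, |5|->8, |4|->6.5
Step 3: Attach original signs; sum ranks with positive sign and with negative sign.
W+ = 1.5 + 3.5 + 1.5 + 3.5 = 10
W- = 5 + 6.5 + 9 + 10 + 8 + 6.5 = 45
(Check: W+ + W- = 55 should equal n(n+1)/2 = 55.)
Step 4: Test statistic W = min(W+, W-) = 10.
Step 5: Ties in |d|, so use the tie-corrected normal approximation.
        E[W] = n(n+1)/4 = 10*11/4 = 27.5.
        Tie groups: |d|=1 (t=2), |d|=2 (t=2), |d|=4 (t=2); sum(t^3 - t) = 18.
        Var[W] = n(n+1)(2n+1)/24 - sum(t^3-t)/48 = 2310/24 - 18/48 = 95.875.
        z = (W - E[W]) / sqrt(Var[W]) = (10 - 27.5) / 9.7916 = -1.7873.
        Two-sided p = 2*Phi(z) = 0.073897.
Step 6: alpha = 0.05. fail to reject H0.

W+ = 10, W- = 45, W = min = 10, p = 0.073897, fail to reject H0.


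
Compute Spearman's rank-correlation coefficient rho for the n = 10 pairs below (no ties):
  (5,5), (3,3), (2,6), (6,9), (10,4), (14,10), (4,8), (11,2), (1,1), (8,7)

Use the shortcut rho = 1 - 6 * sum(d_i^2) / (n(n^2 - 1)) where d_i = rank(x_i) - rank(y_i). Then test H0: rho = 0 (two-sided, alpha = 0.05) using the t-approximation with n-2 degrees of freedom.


Step 1: Rank x and y separately (midranks; no ties here).
rank(x): 5->5, 3->3, 2->2, 6->6, 10->8, 14->10, 4->4, 11->9, 1->1, 8->7
rank(y): 5->5, 3->3, 6->6, 9->9, 4->4, 10->10, 8->8, 2->2, 1->1, 7->7
Step 2: d_i = R_x(i) - R_y(i); compute d_i^2.
  (5-5)^2=0, (3-3)^2=0, (2-6)^2=16, (6-9)^2=9, (8-4)^2=16, (10-10)^2=0, (4-8)^2=16, (9-2)^2=49, (1-1)^2=0, (7-7)^2=0
sum(d^2) = 106.
Step 3: rho = 1 - 6*106 / (10*(10^2 - 1)) = 1 - 636/990 = 0.357576.
Step 4: Under H0, t = rho * sqrt((n-2)/(1-rho^2)) = 1.0830 ~ t(8).
Step 5: Two-sided p-value from the t-distribution with 8 df = 0.310376.
Step 6: alpha = 0.05. fail to reject H0.

rho = 0.3576, p = 0.310376, fail to reject H0 at alpha = 0.05.


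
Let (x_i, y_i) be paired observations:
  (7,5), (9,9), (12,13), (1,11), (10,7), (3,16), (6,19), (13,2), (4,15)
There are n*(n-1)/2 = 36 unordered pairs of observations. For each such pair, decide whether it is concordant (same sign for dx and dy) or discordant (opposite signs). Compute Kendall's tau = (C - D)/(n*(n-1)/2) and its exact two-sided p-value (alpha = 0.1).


Step 1: Enumerate the 36 unordered pairs (i,j) with i<j and classify each by sign(x_j-x_i) * sign(y_j-y_i).
  (1,2):dx=+2,dy=+4->C; (1,3):dx=+5,dy=+8->C; (1,4):dx=-6,dy=+6->D; (1,5):dx=+3,dy=+2->C
  (1,6):dx=-4,dy=+11->D; (1,7):dx=-1,dy=+14->D; (1,8):dx=+6,dy=-3->D; (1,9):dx=-3,dy=+10->D
  (2,3):dx=+3,dy=+4->C; (2,4):dx=-8,dy=+2->D; (2,5):dx=+1,dy=-2->D; (2,6):dx=-6,dy=+7->D
  (2,7):dx=-3,dy=+10->D; (2,8):dx=+4,dy=-7->D; (2,9):dx=-5,dy=+6->D; (3,4):dx=-11,dy=-2->C
  (3,5):dx=-2,dy=-6->C; (3,6):dx=-9,dy=+3->D; (3,7):dx=-6,dy=+6->D; (3,8):dx=+1,dy=-11->D
  (3,9):dx=-8,dy=+2->D; (4,5):dx=+9,dy=-4->D; (4,6):dx=+2,dy=+5->C; (4,7):dx=+5,dy=+8->C
  (4,8):dx=+12,dy=-9->D; (4,9):dx=+3,dy=+4->C; (5,6):dx=-7,dy=+9->D; (5,7):dx=-4,dy=+12->D
  (5,8):dx=+3,dy=-5->D; (5,9):dx=-6,dy=+8->D; (6,7):dx=+3,dy=+3->C; (6,8):dx=+10,dy=-14->D
  (6,9):dx=+1,dy=-1->D; (7,8):dx=+7,dy=-17->D; (7,9):dx=-2,dy=-4->C; (8,9):dx=-9,dy=+13->D
Step 2: C = 11, D = 25, total pairs = 36.
Step 3: tau = (C - D)/(n(n-1)/2) = (11 - 25)/36 = -0.388889.
Step 4: Exact two-sided p-value (enumerate n! = 362880 permutations of y under H0): p = 0.180181.
Step 5: alpha = 0.1. fail to reject H0.

tau_b = -0.3889 (C=11, D=25), p = 0.180181, fail to reject H0.


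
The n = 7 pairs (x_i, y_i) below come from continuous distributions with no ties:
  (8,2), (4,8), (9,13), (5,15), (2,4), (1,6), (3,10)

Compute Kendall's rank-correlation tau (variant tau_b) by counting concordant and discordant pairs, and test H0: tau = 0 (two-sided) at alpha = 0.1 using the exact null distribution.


Step 1: Enumerate the 21 unordered pairs (i,j) with i<j and classify each by sign(x_j-x_i) * sign(y_j-y_i).
  (1,2):dx=-4,dy=+6->D; (1,3):dx=+1,dy=+11->C; (1,4):dx=-3,dy=+13->D; (1,5):dx=-6,dy=+2->D
  (1,6):dx=-7,dy=+4->D; (1,7):dx=-5,dy=+8->D; (2,3):dx=+5,dy=+5->C; (2,4):dx=+1,dy=+7->C
  (2,5):dx=-2,dy=-4->C; (2,6):dx=-3,dy=-2->C; (2,7):dx=-1,dy=+2->D; (3,4):dx=-4,dy=+2->D
  (3,5):dx=-7,dy=-9->C; (3,6):dx=-8,dy=-7->C; (3,7):dx=-6,dy=-3->C; (4,5):dx=-3,dy=-11->C
  (4,6):dx=-4,dy=-9->C; (4,7):dx=-2,dy=-5->C; (5,6):dx=-1,dy=+2->D; (5,7):dx=+1,dy=+6->C
  (6,7):dx=+2,dy=+4->C
Step 2: C = 13, D = 8, total pairs = 21.
Step 3: tau = (C - D)/(n(n-1)/2) = (13 - 8)/21 = 0.238095.
Step 4: Exact two-sided p-value (enumerate n! = 5040 permutations of y under H0): p = 0.561905.
Step 5: alpha = 0.1. fail to reject H0.

tau_b = 0.2381 (C=13, D=8), p = 0.561905, fail to reject H0.


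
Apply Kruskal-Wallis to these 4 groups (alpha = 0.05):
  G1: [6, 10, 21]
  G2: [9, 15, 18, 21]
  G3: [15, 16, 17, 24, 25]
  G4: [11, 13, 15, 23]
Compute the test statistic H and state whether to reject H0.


Step 1: Combine all N = 16 observations and assign midranks.
sorted (value, group, rank): (6,G1,1), (9,G2,2), (10,G1,3), (11,G4,4), (13,G4,5), (15,G2,7), (15,G3,7), (15,G4,7), (16,G3,9), (17,G3,10), (18,G2,11), (21,G1,12.5), (21,G2,12.5), (23,G4,14), (24,G3,15), (25,G3,16)
Step 2: Sum ranks within each group.
R_1 = 16.5 (n_1 = 3)
R_2 = 32.5 (n_2 = 4)
R_3 = 57 (n_3 = 5)
R_4 = 30 (n_4 = 4)
Step 3: H = 12/(N(N+1)) * sum(R_i^2/n_i) - 3(N+1)
     = 12/(16*17) * (16.5^2/3 + 32.5^2/4 + 57^2/5 + 30^2/4) - 3*17
     = 0.044118 * 1229.61 - 51
     = 3.247610.
Step 4: Ties present; correction factor C = 1 - 30/(16^3 - 16) = 0.992647. Corrected H = 3.247610 / 0.992647 = 3.271667.
Step 5: Under H0, H ~ chi^2(3); p-value = 0.351606.
Step 6: alpha = 0.05. fail to reject H0.

H = 3.2717, df = 3, p = 0.351606, fail to reject H0.


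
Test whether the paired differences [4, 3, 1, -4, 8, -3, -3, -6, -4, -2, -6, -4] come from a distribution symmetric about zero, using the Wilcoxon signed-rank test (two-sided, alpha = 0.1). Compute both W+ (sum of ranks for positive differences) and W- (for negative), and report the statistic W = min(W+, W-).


Step 1: Drop any zero differences (none here) and take |d_i|.
|d| = [4, 3, 1, 4, 8, 3, 3, 6, 4, 2, 6, 4]
Step 2: Midrank |d_i| (ties get averaged ranks).
ranks: |4|->7.5, |3|->4, |1|->1, |4|->7.5, |8|->12, |3|->4, |3|->4, |6|->10.5, |4|->7.5, |2|->2, |6|->10.5, |4|->7.5
Step 3: Attach original signs; sum ranks with positive sign and with negative sign.
W+ = 7.5 + 4 + 1 + 12 = 24.5
W- = 7.5 + 4 + 4 + 10.5 + 7.5 + 2 + 10.5 + 7.5 = 53.5
(Check: W+ + W- = 78 should equal n(n+1)/2 = 78.)
Step 4: Test statistic W = min(W+, W-) = 24.5.
Step 5: Ties in |d|, so use the tie-corrected normal approximation.
        E[W] = n(n+1)/4 = 12*13/4 = 39.
        Tie groups: |d|=3 (t=3), |d|=4 (t=4), |d|=6 (t=2); sum(t^3 - t) = 90.
        Var[W] = n(n+1)(2n+1)/24 - sum(t^3-t)/48 = 3900/24 - 90/48 = 160.625.
        z = (W - E[W]) / sqrt(Var[W]) = (24.5 - 39) / 12.6738 = -1.1441.
        Two-sided p = 2*Phi(z) = 0.252585.
Step 6: alpha = 0.1. fail to reject H0.

W+ = 24.5, W- = 53.5, W = min = 24.5, p = 0.252585, fail to reject H0.


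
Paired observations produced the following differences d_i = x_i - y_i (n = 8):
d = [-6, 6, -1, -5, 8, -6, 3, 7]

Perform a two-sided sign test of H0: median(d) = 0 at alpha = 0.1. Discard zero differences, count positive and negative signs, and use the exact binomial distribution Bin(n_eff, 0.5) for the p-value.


Step 1: Discard zero differences. Original n = 8; n_eff = number of nonzero differences = 8.
Nonzero differences (with sign): -6, +6, -1, -5, +8, -6, +3, +7
Step 2: Count signs: positive = 4, negative = 4.
Step 3: Under H0: P(positive) = 0.5, so the number of positives S ~ Bin(8, 0.5).
Step 4: Two-sided exact p-value = sum of Bin(8,0.5) probabilities at or below the observed probability = 1.000000.
Step 5: alpha = 0.1. fail to reject H0.

n_eff = 8, pos = 4, neg = 4, p = 1.000000, fail to reject H0.


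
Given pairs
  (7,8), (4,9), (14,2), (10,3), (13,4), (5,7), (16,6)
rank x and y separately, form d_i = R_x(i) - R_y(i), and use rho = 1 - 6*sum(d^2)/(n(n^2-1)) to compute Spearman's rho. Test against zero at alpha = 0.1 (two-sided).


Step 1: Rank x and y separately (midranks; no ties here).
rank(x): 7->3, 4->1, 14->6, 10->4, 13->5, 5->2, 16->7
rank(y): 8->6, 9->7, 2->1, 3->2, 4->3, 7->5, 6->4
Step 2: d_i = R_x(i) - R_y(i); compute d_i^2.
  (3-6)^2=9, (1-7)^2=36, (6-1)^2=25, (4-2)^2=4, (5-3)^2=4, (2-5)^2=9, (7-4)^2=9
sum(d^2) = 96.
Step 3: rho = 1 - 6*96 / (7*(7^2 - 1)) = 1 - 576/336 = -0.714286.
Step 4: Under H0, t = rho * sqrt((n-2)/(1-rho^2)) = -2.2822 ~ t(5).
Step 5: Two-sided p-value from the t-distribution with 5 df = 0.071344.
Step 6: alpha = 0.1. reject H0.

rho = -0.7143, p = 0.071344, reject H0 at alpha = 0.1.


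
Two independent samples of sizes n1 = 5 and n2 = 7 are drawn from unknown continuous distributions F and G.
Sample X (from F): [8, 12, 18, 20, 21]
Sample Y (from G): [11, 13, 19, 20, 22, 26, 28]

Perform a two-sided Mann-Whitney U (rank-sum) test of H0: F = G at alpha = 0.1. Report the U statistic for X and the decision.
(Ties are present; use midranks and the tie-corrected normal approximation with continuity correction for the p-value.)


Step 1: Combine and sort all 12 observations; assign midranks.
sorted (value, group): (8,X), (11,Y), (12,X), (13,Y), (18,X), (19,Y), (20,X), (20,Y), (21,X), (22,Y), (26,Y), (28,Y)
ranks: 8->1, 11->2, 12->3, 13->4, 18->5, 19->6, 20->7.5, 20->7.5, 21->9, 22->10, 26->11, 28->12
Step 2: Rank sum for X: R1 = 1 + 3 + 5 + 7.5 + 9 = 25.5.
Step 3: U_X = R1 - n1(n1+1)/2 = 25.5 - 5*6/2 = 25.5 - 15 = 10.5.
       U_Y = n1*n2 - U_X = 35 - 10.5 = 24.5.
Step 4: Ties are present, so use the tie-corrected normal approximation (with continuity correction) for the p-value.
Step 5: p-value = 0.290307; compare to alpha = 0.1. fail to reject H0.

U_X = 10.5, p = 0.290307, fail to reject H0 at alpha = 0.1.


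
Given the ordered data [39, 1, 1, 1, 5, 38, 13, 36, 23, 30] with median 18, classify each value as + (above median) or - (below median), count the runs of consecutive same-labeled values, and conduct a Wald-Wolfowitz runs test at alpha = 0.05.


Step 1: Compute median = 18; label A = above, B = below.
Labels in order: ABBBBABAAA  (n_A = 5, n_B = 5)
Step 2: Count runs R = 5.
Step 3: Under H0 (random ordering), E[R] = 2*n_A*n_B/(n_A+n_B) + 1 = 2*5*5/10 + 1 = 6.0000.
        Var[R] = 2*n_A*n_B*(2*n_A*n_B - n_A - n_B) / ((n_A+n_B)^2 * (n_A+n_B-1)) = 2000/900 = 2.2222.
        SD[R] = 1.4907.
Step 4: Continuity-corrected z = (R + 0.5 - E[R]) / SD[R] = (5 + 0.5 - 6.0000) / 1.4907 = -0.3354.
Step 5: Two-sided p-value via normal approximation = 2*(1 - Phi(|z|)) = 0.737316.
Step 6: alpha = 0.05. fail to reject H0.

R = 5, z = -0.3354, p = 0.737316, fail to reject H0.


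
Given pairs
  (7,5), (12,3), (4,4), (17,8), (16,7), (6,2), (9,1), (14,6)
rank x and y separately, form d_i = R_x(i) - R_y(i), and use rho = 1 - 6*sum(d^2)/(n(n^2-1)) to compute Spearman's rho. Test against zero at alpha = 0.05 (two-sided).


Step 1: Rank x and y separately (midranks; no ties here).
rank(x): 7->3, 12->5, 4->1, 17->8, 16->7, 6->2, 9->4, 14->6
rank(y): 5->5, 3->3, 4->4, 8->8, 7->7, 2->2, 1->1, 6->6
Step 2: d_i = R_x(i) - R_y(i); compute d_i^2.
  (3-5)^2=4, (5-3)^2=4, (1-4)^2=9, (8-8)^2=0, (7-7)^2=0, (2-2)^2=0, (4-1)^2=9, (6-6)^2=0
sum(d^2) = 26.
Step 3: rho = 1 - 6*26 / (8*(8^2 - 1)) = 1 - 156/504 = 0.690476.
Step 4: Under H0, t = rho * sqrt((n-2)/(1-rho^2)) = 2.3382 ~ t(6).
Step 5: Two-sided p-value from the t-distribution with 6 df = 0.057990.
Step 6: alpha = 0.05. fail to reject H0.

rho = 0.6905, p = 0.057990, fail to reject H0 at alpha = 0.05.


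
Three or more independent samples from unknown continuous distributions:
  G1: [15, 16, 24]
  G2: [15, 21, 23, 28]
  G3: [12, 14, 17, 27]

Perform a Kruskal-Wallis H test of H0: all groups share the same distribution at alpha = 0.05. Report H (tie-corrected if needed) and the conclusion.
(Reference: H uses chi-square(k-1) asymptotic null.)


Step 1: Combine all N = 11 observations and assign midranks.
sorted (value, group, rank): (12,G3,1), (14,G3,2), (15,G1,3.5), (15,G2,3.5), (16,G1,5), (17,G3,6), (21,G2,7), (23,G2,8), (24,G1,9), (27,G3,10), (28,G2,11)
Step 2: Sum ranks within each group.
R_1 = 17.5 (n_1 = 3)
R_2 = 29.5 (n_2 = 4)
R_3 = 19 (n_3 = 4)
Step 3: H = 12/(N(N+1)) * sum(R_i^2/n_i) - 3(N+1)
     = 12/(11*12) * (17.5^2/3 + 29.5^2/4 + 19^2/4) - 3*12
     = 0.090909 * 409.896 - 36
     = 1.263258.
Step 4: Ties present; correction factor C = 1 - 6/(11^3 - 11) = 0.995455. Corrected H = 1.263258 / 0.995455 = 1.269026.
Step 5: Under H0, H ~ chi^2(2); p-value = 0.530194.
Step 6: alpha = 0.05. fail to reject H0.

H = 1.2690, df = 2, p = 0.530194, fail to reject H0.


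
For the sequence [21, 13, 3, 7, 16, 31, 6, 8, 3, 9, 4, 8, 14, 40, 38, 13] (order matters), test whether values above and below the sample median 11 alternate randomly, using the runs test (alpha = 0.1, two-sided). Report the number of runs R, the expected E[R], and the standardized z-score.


Step 1: Compute median = 11; label A = above, B = below.
Labels in order: AABBAABBBBBBAAAA  (n_A = 8, n_B = 8)
Step 2: Count runs R = 5.
Step 3: Under H0 (random ordering), E[R] = 2*n_A*n_B/(n_A+n_B) + 1 = 2*8*8/16 + 1 = 9.0000.
        Var[R] = 2*n_A*n_B*(2*n_A*n_B - n_A - n_B) / ((n_A+n_B)^2 * (n_A+n_B-1)) = 14336/3840 = 3.7333.
        SD[R] = 1.9322.
Step 4: Continuity-corrected z = (R + 0.5 - E[R]) / SD[R] = (5 + 0.5 - 9.0000) / 1.9322 = -1.8114.
Step 5: Two-sided p-value via normal approximation = 2*(1 - Phi(|z|)) = 0.070076.
Step 6: alpha = 0.1. reject H0.

R = 5, z = -1.8114, p = 0.070076, reject H0.


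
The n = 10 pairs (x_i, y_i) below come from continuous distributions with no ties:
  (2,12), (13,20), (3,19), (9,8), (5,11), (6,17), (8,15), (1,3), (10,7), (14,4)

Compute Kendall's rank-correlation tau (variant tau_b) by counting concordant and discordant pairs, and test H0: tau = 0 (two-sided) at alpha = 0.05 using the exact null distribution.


Step 1: Enumerate the 45 unordered pairs (i,j) with i<j and classify each by sign(x_j-x_i) * sign(y_j-y_i).
  (1,2):dx=+11,dy=+8->C; (1,3):dx=+1,dy=+7->C; (1,4):dx=+7,dy=-4->D; (1,5):dx=+3,dy=-1->D
  (1,6):dx=+4,dy=+5->C; (1,7):dx=+6,dy=+3->C; (1,8):dx=-1,dy=-9->C; (1,9):dx=+8,dy=-5->D
  (1,10):dx=+12,dy=-8->D; (2,3):dx=-10,dy=-1->C; (2,4):dx=-4,dy=-12->C; (2,5):dx=-8,dy=-9->C
  (2,6):dx=-7,dy=-3->C; (2,7):dx=-5,dy=-5->C; (2,8):dx=-12,dy=-17->C; (2,9):dx=-3,dy=-13->C
  (2,10):dx=+1,dy=-16->D; (3,4):dx=+6,dy=-11->D; (3,5):dx=+2,dy=-8->D; (3,6):dx=+3,dy=-2->D
  (3,7):dx=+5,dy=-4->D; (3,8):dx=-2,dy=-16->C; (3,9):dx=+7,dy=-12->D; (3,10):dx=+11,dy=-15->D
  (4,5):dx=-4,dy=+3->D; (4,6):dx=-3,dy=+9->D; (4,7):dx=-1,dy=+7->D; (4,8):dx=-8,dy=-5->C
  (4,9):dx=+1,dy=-1->D; (4,10):dx=+5,dy=-4->D; (5,6):dx=+1,dy=+6->C; (5,7):dx=+3,dy=+4->C
  (5,8):dx=-4,dy=-8->C; (5,9):dx=+5,dy=-4->D; (5,10):dx=+9,dy=-7->D; (6,7):dx=+2,dy=-2->D
  (6,8):dx=-5,dy=-14->C; (6,9):dx=+4,dy=-10->D; (6,10):dx=+8,dy=-13->D; (7,8):dx=-7,dy=-12->C
  (7,9):dx=+2,dy=-8->D; (7,10):dx=+6,dy=-11->D; (8,9):dx=+9,dy=+4->C; (8,10):dx=+13,dy=+1->C
  (9,10):dx=+4,dy=-3->D
Step 2: C = 21, D = 24, total pairs = 45.
Step 3: tau = (C - D)/(n(n-1)/2) = (21 - 24)/45 = -0.066667.
Step 4: Exact two-sided p-value (enumerate n! = 3628800 permutations of y under H0): p = 0.861801.
Step 5: alpha = 0.05. fail to reject H0.

tau_b = -0.0667 (C=21, D=24), p = 0.861801, fail to reject H0.


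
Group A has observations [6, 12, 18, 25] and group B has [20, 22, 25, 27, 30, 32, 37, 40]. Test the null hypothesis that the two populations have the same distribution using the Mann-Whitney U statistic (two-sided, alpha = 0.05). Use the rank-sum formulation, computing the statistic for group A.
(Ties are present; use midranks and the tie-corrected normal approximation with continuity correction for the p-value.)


Step 1: Combine and sort all 12 observations; assign midranks.
sorted (value, group): (6,X), (12,X), (18,X), (20,Y), (22,Y), (25,X), (25,Y), (27,Y), (30,Y), (32,Y), (37,Y), (40,Y)
ranks: 6->1, 12->2, 18->3, 20->4, 22->5, 25->6.5, 25->6.5, 27->8, 30->9, 32->10, 37->11, 40->12
Step 2: Rank sum for X: R1 = 1 + 2 + 3 + 6.5 = 12.5.
Step 3: U_X = R1 - n1(n1+1)/2 = 12.5 - 4*5/2 = 12.5 - 10 = 2.5.
       U_Y = n1*n2 - U_X = 32 - 2.5 = 29.5.
Step 4: Ties are present, so use the tie-corrected normal approximation (with continuity correction) for the p-value.
Step 5: p-value = 0.026980; compare to alpha = 0.05. reject H0.

U_X = 2.5, p = 0.026980, reject H0 at alpha = 0.05.


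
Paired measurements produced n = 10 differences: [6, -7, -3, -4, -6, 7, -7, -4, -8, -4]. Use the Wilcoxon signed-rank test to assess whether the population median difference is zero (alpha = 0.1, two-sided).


Step 1: Drop any zero differences (none here) and take |d_i|.
|d| = [6, 7, 3, 4, 6, 7, 7, 4, 8, 4]
Step 2: Midrank |d_i| (ties get averaged ranks).
ranks: |6|->5.5, |7|->8, |3|->1, |4|->3, |6|->5.5, |7|->8, |7|->8, |4|->3, |8|->10, |4|->3
Step 3: Attach original signs; sum ranks with positive sign and with negative sign.
W+ = 5.5 + 8 = 13.5
W- = 8 + 1 + 3 + 5.5 + 8 + 3 + 10 + 3 = 41.5
(Check: W+ + W- = 55 should equal n(n+1)/2 = 55.)
Step 4: Test statistic W = min(W+, W-) = 13.5.
Step 5: Ties in |d|, so use the tie-corrected normal approximation.
        E[W] = n(n+1)/4 = 10*11/4 = 27.5.
        Tie groups: |d|=4 (t=3), |d|=6 (t=2), |d|=7 (t=3); sum(t^3 - t) = 54.
        Var[W] = n(n+1)(2n+1)/24 - sum(t^3-t)/48 = 2310/24 - 54/48 = 95.125.
        z = (W - E[W]) / sqrt(Var[W]) = (13.5 - 27.5) / 9.7532 = -1.4354.
        Two-sided p = 2*Phi(z) = 0.151166.
Step 6: alpha = 0.1. fail to reject H0.

W+ = 13.5, W- = 41.5, W = min = 13.5, p = 0.151166, fail to reject H0.


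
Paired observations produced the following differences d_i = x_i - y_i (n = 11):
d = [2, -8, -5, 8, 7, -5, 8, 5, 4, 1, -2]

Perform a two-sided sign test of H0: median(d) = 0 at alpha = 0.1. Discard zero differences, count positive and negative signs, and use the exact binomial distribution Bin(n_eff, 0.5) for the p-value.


Step 1: Discard zero differences. Original n = 11; n_eff = number of nonzero differences = 11.
Nonzero differences (with sign): +2, -8, -5, +8, +7, -5, +8, +5, +4, +1, -2
Step 2: Count signs: positive = 7, negative = 4.
Step 3: Under H0: P(positive) = 0.5, so the number of positives S ~ Bin(11, 0.5).
Step 4: Two-sided exact p-value = sum of Bin(11,0.5) probabilities at or below the observed probability = 0.548828.
Step 5: alpha = 0.1. fail to reject H0.

n_eff = 11, pos = 7, neg = 4, p = 0.548828, fail to reject H0.


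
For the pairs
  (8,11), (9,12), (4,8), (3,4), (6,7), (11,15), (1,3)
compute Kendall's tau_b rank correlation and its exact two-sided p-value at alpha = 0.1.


Step 1: Enumerate the 21 unordered pairs (i,j) with i<j and classify each by sign(x_j-x_i) * sign(y_j-y_i).
  (1,2):dx=+1,dy=+1->C; (1,3):dx=-4,dy=-3->C; (1,4):dx=-5,dy=-7->C; (1,5):dx=-2,dy=-4->C
  (1,6):dx=+3,dy=+4->C; (1,7):dx=-7,dy=-8->C; (2,3):dx=-5,dy=-4->C; (2,4):dx=-6,dy=-8->C
  (2,5):dx=-3,dy=-5->C; (2,6):dx=+2,dy=+3->C; (2,7):dx=-8,dy=-9->C; (3,4):dx=-1,dy=-4->C
  (3,5):dx=+2,dy=-1->D; (3,6):dx=+7,dy=+7->C; (3,7):dx=-3,dy=-5->C; (4,5):dx=+3,dy=+3->C
  (4,6):dx=+8,dy=+11->C; (4,7):dx=-2,dy=-1->C; (5,6):dx=+5,dy=+8->C; (5,7):dx=-5,dy=-4->C
  (6,7):dx=-10,dy=-12->C
Step 2: C = 20, D = 1, total pairs = 21.
Step 3: tau = (C - D)/(n(n-1)/2) = (20 - 1)/21 = 0.904762.
Step 4: Exact two-sided p-value (enumerate n! = 5040 permutations of y under H0): p = 0.002778.
Step 5: alpha = 0.1. reject H0.

tau_b = 0.9048 (C=20, D=1), p = 0.002778, reject H0.


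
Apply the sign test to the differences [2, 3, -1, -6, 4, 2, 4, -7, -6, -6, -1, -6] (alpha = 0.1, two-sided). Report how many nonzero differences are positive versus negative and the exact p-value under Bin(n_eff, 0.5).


Step 1: Discard zero differences. Original n = 12; n_eff = number of nonzero differences = 12.
Nonzero differences (with sign): +2, +3, -1, -6, +4, +2, +4, -7, -6, -6, -1, -6
Step 2: Count signs: positive = 5, negative = 7.
Step 3: Under H0: P(positive) = 0.5, so the number of positives S ~ Bin(12, 0.5).
Step 4: Two-sided exact p-value = sum of Bin(12,0.5) probabilities at or below the observed probability = 0.774414.
Step 5: alpha = 0.1. fail to reject H0.

n_eff = 12, pos = 5, neg = 7, p = 0.774414, fail to reject H0.


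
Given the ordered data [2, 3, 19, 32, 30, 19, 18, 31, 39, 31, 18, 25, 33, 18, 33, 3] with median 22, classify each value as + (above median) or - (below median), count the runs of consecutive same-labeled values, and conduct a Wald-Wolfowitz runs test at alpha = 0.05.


Step 1: Compute median = 22; label A = above, B = below.
Labels in order: BBBAABBAAABAABAB  (n_A = 8, n_B = 8)
Step 2: Count runs R = 9.
Step 3: Under H0 (random ordering), E[R] = 2*n_A*n_B/(n_A+n_B) + 1 = 2*8*8/16 + 1 = 9.0000.
        Var[R] = 2*n_A*n_B*(2*n_A*n_B - n_A - n_B) / ((n_A+n_B)^2 * (n_A+n_B-1)) = 14336/3840 = 3.7333.
        SD[R] = 1.9322.
Step 4: R = E[R], so z = 0 with no continuity correction.
Step 5: Two-sided p-value via normal approximation = 2*(1 - Phi(|z|)) = 1.000000.
Step 6: alpha = 0.05. fail to reject H0.

R = 9, z = 0.0000, p = 1.000000, fail to reject H0.


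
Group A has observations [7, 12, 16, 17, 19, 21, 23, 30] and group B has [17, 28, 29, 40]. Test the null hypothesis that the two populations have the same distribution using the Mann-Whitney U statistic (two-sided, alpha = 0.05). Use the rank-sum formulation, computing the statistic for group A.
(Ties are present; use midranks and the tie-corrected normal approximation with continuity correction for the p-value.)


Step 1: Combine and sort all 12 observations; assign midranks.
sorted (value, group): (7,X), (12,X), (16,X), (17,X), (17,Y), (19,X), (21,X), (23,X), (28,Y), (29,Y), (30,X), (40,Y)
ranks: 7->1, 12->2, 16->3, 17->4.5, 17->4.5, 19->6, 21->7, 23->8, 28->9, 29->10, 30->11, 40->12
Step 2: Rank sum for X: R1 = 1 + 2 + 3 + 4.5 + 6 + 7 + 8 + 11 = 42.5.
Step 3: U_X = R1 - n1(n1+1)/2 = 42.5 - 8*9/2 = 42.5 - 36 = 6.5.
       U_Y = n1*n2 - U_X = 32 - 6.5 = 25.5.
Step 4: Ties are present, so use the tie-corrected normal approximation (with continuity correction) for the p-value.
Step 5: p-value = 0.125707; compare to alpha = 0.05. fail to reject H0.

U_X = 6.5, p = 0.125707, fail to reject H0 at alpha = 0.05.


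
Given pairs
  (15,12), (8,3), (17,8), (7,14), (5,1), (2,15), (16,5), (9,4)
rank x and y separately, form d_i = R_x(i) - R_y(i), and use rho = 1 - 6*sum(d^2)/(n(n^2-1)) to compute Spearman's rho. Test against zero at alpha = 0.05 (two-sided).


Step 1: Rank x and y separately (midranks; no ties here).
rank(x): 15->6, 8->4, 17->8, 7->3, 5->2, 2->1, 16->7, 9->5
rank(y): 12->6, 3->2, 8->5, 14->7, 1->1, 15->8, 5->4, 4->3
Step 2: d_i = R_x(i) - R_y(i); compute d_i^2.
  (6-6)^2=0, (4-2)^2=4, (8-5)^2=9, (3-7)^2=16, (2-1)^2=1, (1-8)^2=49, (7-4)^2=9, (5-3)^2=4
sum(d^2) = 92.
Step 3: rho = 1 - 6*92 / (8*(8^2 - 1)) = 1 - 552/504 = -0.095238.
Step 4: Under H0, t = rho * sqrt((n-2)/(1-rho^2)) = -0.2343 ~ t(6).
Step 5: Two-sided p-value from the t-distribution with 6 df = 0.822505.
Step 6: alpha = 0.05. fail to reject H0.

rho = -0.0952, p = 0.822505, fail to reject H0 at alpha = 0.05.


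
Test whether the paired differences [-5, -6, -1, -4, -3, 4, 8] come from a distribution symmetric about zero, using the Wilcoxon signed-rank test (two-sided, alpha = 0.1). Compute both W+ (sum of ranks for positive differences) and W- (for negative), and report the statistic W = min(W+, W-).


Step 1: Drop any zero differences (none here) and take |d_i|.
|d| = [5, 6, 1, 4, 3, 4, 8]
Step 2: Midrank |d_i| (ties get averaged ranks).
ranks: |5|->5, |6|->6, |1|->1, |4|->3.5, |3|->2, |4|->3.5, |8|->7
Step 3: Attach original signs; sum ranks with positive sign and with negative sign.
W+ = 3.5 + 7 = 10.5
W- = 5 + 6 + 1 + 3.5 + 2 = 17.5
(Check: W+ + W- = 28 should equal n(n+1)/2 = 28.)
Step 4: Test statistic W = min(W+, W-) = 10.5.
Step 5: Ties in |d|, so use the tie-corrected normal approximation.
        E[W] = n(n+1)/4 = 7*8/4 = 14.
        Tie groups: |d|=4 (t=2); sum(t^3 - t) = 6.
        Var[W] = n(n+1)(2n+1)/24 - sum(t^3-t)/48 = 840/24 - 6/48 = 34.875.
        z = (W - E[W]) / sqrt(Var[W]) = (10.5 - 14) / 5.9055 = -0.5927.
        Two-sided p = 2*Phi(z) = 0.553404.
Step 6: alpha = 0.1. fail to reject H0.

W+ = 10.5, W- = 17.5, W = min = 10.5, p = 0.553404, fail to reject H0.


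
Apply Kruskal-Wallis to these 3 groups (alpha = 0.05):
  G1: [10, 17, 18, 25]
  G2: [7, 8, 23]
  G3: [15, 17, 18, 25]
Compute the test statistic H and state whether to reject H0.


Step 1: Combine all N = 11 observations and assign midranks.
sorted (value, group, rank): (7,G2,1), (8,G2,2), (10,G1,3), (15,G3,4), (17,G1,5.5), (17,G3,5.5), (18,G1,7.5), (18,G3,7.5), (23,G2,9), (25,G1,10.5), (25,G3,10.5)
Step 2: Sum ranks within each group.
R_1 = 26.5 (n_1 = 4)
R_2 = 12 (n_2 = 3)
R_3 = 27.5 (n_3 = 4)
Step 3: H = 12/(N(N+1)) * sum(R_i^2/n_i) - 3(N+1)
     = 12/(11*12) * (26.5^2/4 + 12^2/3 + 27.5^2/4) - 3*12
     = 0.090909 * 412.625 - 36
     = 1.511364.
Step 4: Ties present; correction factor C = 1 - 18/(11^3 - 11) = 0.986364. Corrected H = 1.511364 / 0.986364 = 1.532258.
Step 5: Under H0, H ~ chi^2(2); p-value = 0.464809.
Step 6: alpha = 0.05. fail to reject H0.

H = 1.5323, df = 2, p = 0.464809, fail to reject H0.


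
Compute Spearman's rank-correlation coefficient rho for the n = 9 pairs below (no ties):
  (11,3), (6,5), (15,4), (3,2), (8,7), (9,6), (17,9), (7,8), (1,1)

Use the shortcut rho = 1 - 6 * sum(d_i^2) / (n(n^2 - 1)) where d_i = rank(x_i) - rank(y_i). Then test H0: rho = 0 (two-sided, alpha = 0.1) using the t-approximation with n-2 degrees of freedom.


Step 1: Rank x and y separately (midranks; no ties here).
rank(x): 11->7, 6->3, 15->8, 3->2, 8->5, 9->6, 17->9, 7->4, 1->1
rank(y): 3->3, 5->5, 4->4, 2->2, 7->7, 6->6, 9->9, 8->8, 1->1
Step 2: d_i = R_x(i) - R_y(i); compute d_i^2.
  (7-3)^2=16, (3-5)^2=4, (8-4)^2=16, (2-2)^2=0, (5-7)^2=4, (6-6)^2=0, (9-9)^2=0, (4-8)^2=16, (1-1)^2=0
sum(d^2) = 56.
Step 3: rho = 1 - 6*56 / (9*(9^2 - 1)) = 1 - 336/720 = 0.533333.
Step 4: Under H0, t = rho * sqrt((n-2)/(1-rho^2)) = 1.6681 ~ t(7).
Step 5: Two-sided p-value from the t-distribution with 7 df = 0.139227.
Step 6: alpha = 0.1. fail to reject H0.

rho = 0.5333, p = 0.139227, fail to reject H0 at alpha = 0.1.


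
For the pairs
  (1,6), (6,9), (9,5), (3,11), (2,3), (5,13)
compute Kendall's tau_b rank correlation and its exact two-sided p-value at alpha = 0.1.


Step 1: Enumerate the 15 unordered pairs (i,j) with i<j and classify each by sign(x_j-x_i) * sign(y_j-y_i).
  (1,2):dx=+5,dy=+3->C; (1,3):dx=+8,dy=-1->D; (1,4):dx=+2,dy=+5->C; (1,5):dx=+1,dy=-3->D
  (1,6):dx=+4,dy=+7->C; (2,3):dx=+3,dy=-4->D; (2,4):dx=-3,dy=+2->D; (2,5):dx=-4,dy=-6->C
  (2,6):dx=-1,dy=+4->D; (3,4):dx=-6,dy=+6->D; (3,5):dx=-7,dy=-2->C; (3,6):dx=-4,dy=+8->D
  (4,5):dx=-1,dy=-8->C; (4,6):dx=+2,dy=+2->C; (5,6):dx=+3,dy=+10->C
Step 2: C = 8, D = 7, total pairs = 15.
Step 3: tau = (C - D)/(n(n-1)/2) = (8 - 7)/15 = 0.066667.
Step 4: Exact two-sided p-value (enumerate n! = 720 permutations of y under H0): p = 1.000000.
Step 5: alpha = 0.1. fail to reject H0.

tau_b = 0.0667 (C=8, D=7), p = 1.000000, fail to reject H0.


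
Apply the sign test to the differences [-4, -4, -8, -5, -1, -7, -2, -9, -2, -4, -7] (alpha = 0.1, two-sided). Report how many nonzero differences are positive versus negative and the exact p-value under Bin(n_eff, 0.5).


Step 1: Discard zero differences. Original n = 11; n_eff = number of nonzero differences = 11.
Nonzero differences (with sign): -4, -4, -8, -5, -1, -7, -2, -9, -2, -4, -7
Step 2: Count signs: positive = 0, negative = 11.
Step 3: Under H0: P(positive) = 0.5, so the number of positives S ~ Bin(11, 0.5).
Step 4: Two-sided exact p-value = sum of Bin(11,0.5) probabilities at or below the observed probability = 0.000977.
Step 5: alpha = 0.1. reject H0.

n_eff = 11, pos = 0, neg = 11, p = 0.000977, reject H0.


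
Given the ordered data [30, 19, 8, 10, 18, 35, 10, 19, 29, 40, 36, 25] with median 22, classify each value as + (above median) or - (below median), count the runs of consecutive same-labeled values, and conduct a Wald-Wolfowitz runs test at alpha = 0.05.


Step 1: Compute median = 22; label A = above, B = below.
Labels in order: ABBBBABBAAAA  (n_A = 6, n_B = 6)
Step 2: Count runs R = 5.
Step 3: Under H0 (random ordering), E[R] = 2*n_A*n_B/(n_A+n_B) + 1 = 2*6*6/12 + 1 = 7.0000.
        Var[R] = 2*n_A*n_B*(2*n_A*n_B - n_A - n_B) / ((n_A+n_B)^2 * (n_A+n_B-1)) = 4320/1584 = 2.7273.
        SD[R] = 1.6514.
Step 4: Continuity-corrected z = (R + 0.5 - E[R]) / SD[R] = (5 + 0.5 - 7.0000) / 1.6514 = -0.9083.
Step 5: Two-sided p-value via normal approximation = 2*(1 - Phi(|z|)) = 0.363722.
Step 6: alpha = 0.05. fail to reject H0.

R = 5, z = -0.9083, p = 0.363722, fail to reject H0.
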